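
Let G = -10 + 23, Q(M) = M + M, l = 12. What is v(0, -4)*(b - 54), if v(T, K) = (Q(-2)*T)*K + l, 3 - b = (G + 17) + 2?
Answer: -996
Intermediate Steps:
Q(M) = 2*M
G = 13
b = -29 (b = 3 - ((13 + 17) + 2) = 3 - (30 + 2) = 3 - 1*32 = 3 - 32 = -29)
v(T, K) = 12 - 4*K*T (v(T, K) = ((2*(-2))*T)*K + 12 = (-4*T)*K + 12 = -4*K*T + 12 = 12 - 4*K*T)
v(0, -4)*(b - 54) = (12 - 4*(-4)*0)*(-29 - 54) = (12 + 0)*(-83) = 12*(-83) = -996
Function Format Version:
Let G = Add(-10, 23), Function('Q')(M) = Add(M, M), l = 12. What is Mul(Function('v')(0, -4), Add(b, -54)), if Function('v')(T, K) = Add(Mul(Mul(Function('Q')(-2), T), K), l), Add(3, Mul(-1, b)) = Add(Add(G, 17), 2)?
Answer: -996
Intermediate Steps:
Function('Q')(M) = Mul(2, M)
G = 13
b = -29 (b = Add(3, Mul(-1, Add(Add(13, 17), 2))) = Add(3, Mul(-1, Add(30, 2))) = Add(3, Mul(-1, 32)) = Add(3, -32) = -29)
Function('v')(T, K) = Add(12, Mul(-4, K, T)) (Function('v')(T, K) = Add(Mul(Mul(Mul(2, -2), T), K), 12) = Add(Mul(Mul(-4, T), K), 12) = Add(Mul(-4, K, T), 12) = Add(12, Mul(-4, K, T)))
Mul(Function('v')(0, -4), Add(b, -54)) = Mul(Add(12, Mul(-4, -4, 0)), Add(-29, -54)) = Mul(Add(12, 0), -83) = Mul(12, -83) = -996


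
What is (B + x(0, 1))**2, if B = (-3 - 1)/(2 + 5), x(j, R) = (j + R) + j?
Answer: 9/49 ≈ 0.18367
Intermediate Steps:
x(j, R) = R + 2*j (x(j, R) = (R + j) + j = R + 2*j)
B = -4/7 ≈ -0.57143
(B + x(0, 1))**2 = (-4/7 + (1 + 2*0))**2 = (-4/7 + (1 + 0))**2 = (-4/7 + 1)**2 = (3/7)**2 = 9/49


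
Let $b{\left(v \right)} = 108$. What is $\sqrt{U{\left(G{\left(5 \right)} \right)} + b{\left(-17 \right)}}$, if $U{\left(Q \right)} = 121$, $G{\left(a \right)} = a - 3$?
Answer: $\sqrt{229} \approx 15.133$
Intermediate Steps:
$G{\left(a \right)} = -3 + a$
$\sqrt{U{\left(G{\left(5 \right)} \right)} + b{\left(-17 \right)}} = \sqrt{121 + 108} = \sqrt{229}$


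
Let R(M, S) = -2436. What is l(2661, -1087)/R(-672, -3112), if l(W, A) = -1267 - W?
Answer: 982/609 ≈ 1.6125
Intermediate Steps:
l(2661, -1087)/R(-672, -3112) = (-1267 - 1*2661)/(-2436) = (-1267 - 2661)*(-1/2436) = -3928*(-1/2436) = 982/609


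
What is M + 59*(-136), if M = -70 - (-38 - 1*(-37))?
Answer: -8093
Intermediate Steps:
M = -69 (M = -70 - (-38 + 37) = -70 - 1*(-1) = -70 + 1 = -69)
M + 59*(-136) = -69 + 59*(-136) = -69 - 8024 = -8093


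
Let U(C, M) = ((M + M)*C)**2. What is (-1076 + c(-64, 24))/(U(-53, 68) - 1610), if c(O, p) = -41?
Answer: -1117/51953654 ≈ -2.1500e-5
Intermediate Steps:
U(C, M) = 4*C**2*M**2 (U(C, M) = ((2*M)*C)**2 = (2*C*M)**2 = 4*C**2*M**2)
(-1076 + c(-64, 24))/(U(-53, 68) - 1610) = (-1076 - 41)/(4*(-53)**2*68**2 - 1610) = -1117/(4*2809*4624 - 1610) = -1117/(51955264 - 1610) = -1117/51953654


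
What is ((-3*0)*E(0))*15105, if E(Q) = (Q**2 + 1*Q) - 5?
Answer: 0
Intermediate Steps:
E(Q) = -5 + Q + Q**2 (E(Q) = (Q**2 + Q) - 5 = (Q + Q**2) - 5 = -5 + Q + Q**2)
((-3*0)*E(0))*15105 = ((-3*0)*(-5 + 0 + 0**2))*15105 = (0*(-5 + 0 + 0))*15105 = (0*(-5))*15105 = 0*15105 = 0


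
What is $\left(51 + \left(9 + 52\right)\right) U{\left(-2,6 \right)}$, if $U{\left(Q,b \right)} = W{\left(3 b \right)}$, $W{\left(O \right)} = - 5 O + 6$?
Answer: $-9408$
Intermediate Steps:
$W{\left(O \right)} = 6 - 5 O$
$U{\left(Q,b \right)} = 6 - 15 b$ ($U{\left(Q,b \right)} = 6 - 5 \cdot 3 b = 6 - 15 b$)
$\left(51 + \left(9 + 52\right)\right) U{\left(-2,6 \right)} = \left(51 + \left(9 + 52\right)\right) \left(6 - 90\right) = \left(51 + 61\right) \left(6 - 90\right) = 112 \left(-84\right) = -9408$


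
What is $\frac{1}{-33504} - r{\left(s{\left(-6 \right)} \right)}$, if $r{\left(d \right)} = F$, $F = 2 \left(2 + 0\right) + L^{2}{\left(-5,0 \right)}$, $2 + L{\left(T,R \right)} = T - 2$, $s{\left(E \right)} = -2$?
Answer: $- \frac{2847841}{33504} \approx -85.0$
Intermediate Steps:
$L{\left(T,R \right)} = -4 + T$ ($L{\left(T,R \right)} = -2 + \left(T - 2\right) = -2 + \left(-2 + T\right) = -4 + T$)
$F = 85$ ($F = 2 \left(2 + 0\right) + \left(-4 - 5\right)^{2} = 2 \cdot 2 + \left(-9\right)^{2} = 4 + 81 = 85$)
$r{\left(d \right)} = 85$
$\frac{1}{-33504} - r{\left(s{\left(-6 \right)} \right)} = \frac{1}{-33504} - 85 = - \frac{1}{33504} - 85 = - \frac{2847841}{33504}$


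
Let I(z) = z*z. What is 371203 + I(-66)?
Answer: 375559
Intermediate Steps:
I(z) = z²
371203 + I(-66) = 371203 + (-66)² = 371203 + 4356 = 375559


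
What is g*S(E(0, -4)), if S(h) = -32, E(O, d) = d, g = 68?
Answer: -2176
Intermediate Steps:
g*S(E(0, -4)) = 68*(-32) = -2176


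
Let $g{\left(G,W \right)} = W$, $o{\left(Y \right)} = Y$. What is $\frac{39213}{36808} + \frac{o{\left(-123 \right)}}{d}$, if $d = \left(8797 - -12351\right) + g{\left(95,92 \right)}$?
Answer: $\frac{4314358}{4071885} \approx 1.0595$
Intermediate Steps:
$d = 21240$ ($d = \left(8797 - -12351\right) + 92 = \left(8797 + 12351\right) + 92 = 21148 + 92 = 21240$)
$\frac{39213}{36808} + \frac{o{\left(-123 \right)}}{d} = \frac{39213}{36808} - \frac{123}{21240} = 39213 \cdot \frac{1}{36808} - \frac{41}{7080} = \frac{39213}{36808} - \frac{41}{7080} = \frac{4314358}{4071885}$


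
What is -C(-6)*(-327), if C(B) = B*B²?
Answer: -70632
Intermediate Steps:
C(B) = B³
-C(-6)*(-327) = -(-6)³*(-327) = -(-216)*(-327) = -1*70632 = -70632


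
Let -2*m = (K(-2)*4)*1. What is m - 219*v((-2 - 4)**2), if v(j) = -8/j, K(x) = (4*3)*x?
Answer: 290/3 ≈ 96.667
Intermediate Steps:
K(x) = 12*x
m = 48 (m = -(12*(-2))*4/2 = -(-24*4)/2 = -(-48) = -1/2*(-96) = 48)
m - 219*v((-2 - 4)**2) = 48 - (-1752)/((-2 - 4)**2) = 48 - (-1752)/((-6)**2) = 48 - (-1752)/36 = 48 - 219*(-2/9) = 48 + 146/3 = 290/3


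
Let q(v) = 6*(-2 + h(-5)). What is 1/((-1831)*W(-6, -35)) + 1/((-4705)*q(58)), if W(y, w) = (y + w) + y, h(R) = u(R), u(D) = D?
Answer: 283667/17005723770 ≈ 1.6681e-5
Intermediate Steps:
h(R) = R
W(y, w) = w + 2*y (W(y, w) = (w + y) + y = w + 2*y)
q(v) = -42 (q(v) = 6*(-2 - 5) = 6*(-7) = -42)
1/((-1831)*W(-6, -35)) + 1/((-4705)*q(58)) = 1/((-1831)*(-35 + 2*(-6))) + 1/(-4705*(-42)) = -1/(1831*(-35 - 12)) - 1/4705*(-1/42) = -1/1831/(-47) + 1/197610 = -1/1831*(-1/47) + 1/197610 = 1/86057 + 1/197610 = 283667/17005723770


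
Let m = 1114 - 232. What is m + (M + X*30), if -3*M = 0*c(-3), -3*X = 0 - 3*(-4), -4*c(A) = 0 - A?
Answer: 762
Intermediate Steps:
c(A) = A/4 (c(A) = -(0 - A)/4 = -(-1)*A/4 = A/4)
X = -4 (X = -(0 - 3*(-4))/3 = -(0 + 12)/3 = -⅓*12 = -4)
M = 0 (M = -0*(¼)*(-3) = -0*(-3)/4 = -⅓*0 = 0)
m = 882
m + (M + X*30) = 882 + (0 - 4*30) = 882 + (0 - 120) = 882 - 120 = 762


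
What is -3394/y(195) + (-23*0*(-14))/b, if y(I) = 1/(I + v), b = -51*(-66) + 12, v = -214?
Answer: 64486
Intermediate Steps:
b = 3378 (b = 3366 + 12 = 3378)
y(I) = 1/(-214 + I) (y(I) = 1/(I - 214) = 1/(-214 + I))
-3394/y(195) + (-23*0*(-14))/b = -3394/(1/(-214 + 195)) + (-23*0*(-14))/3378 = -3394/(1/(-19)) + (0*(-14))*(1/3378) = -3394/(-1/19) + 0*(1/3378) = -3394*(-19) + 0 = 64486 + 0 = 64486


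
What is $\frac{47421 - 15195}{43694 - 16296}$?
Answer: $\frac{16113}{13699} \approx 1.1762$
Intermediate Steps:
$\frac{47421 - 15195}{43694 - 16296} = \frac{32226}{43694 - 16296} = \frac{32226}{27398} = 32226 \cdot \frac{1}{27398} = \frac{16113}{13699}$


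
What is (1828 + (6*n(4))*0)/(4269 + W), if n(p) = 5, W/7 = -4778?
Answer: -1828/29177 ≈ -0.062652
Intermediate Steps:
W = -33446 (W = 7*(-4778) = -33446)
(1828 + (6*n(4))*0)/(4269 + W) = (1828 + (6*5)*0)/(4269 - 33446) = (1828 + 30*0)/(-29177) = (1828 + 0)*(-1/29177) = 1828*(-1/29177) = -1828/29177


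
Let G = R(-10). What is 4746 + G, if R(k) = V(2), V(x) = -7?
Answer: 4739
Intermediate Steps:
R(k) = -7
G = -7
4746 + G = 4746 - 7 = 4739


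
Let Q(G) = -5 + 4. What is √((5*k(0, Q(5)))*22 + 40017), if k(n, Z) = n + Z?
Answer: √39907 ≈ 199.77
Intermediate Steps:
Q(G) = -1
k(n, Z) = Z + n
√((5*k(0, Q(5)))*22 + 40017) = √((5*(-1 + 0))*22 + 40017) = √((5*(-1))*22 + 40017) = √(-5*22 + 40017) = √(-110 + 40017) = √39907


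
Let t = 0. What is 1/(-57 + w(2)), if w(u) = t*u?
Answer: -1/57 ≈ -0.017544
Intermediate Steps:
w(u) = 0 (w(u) = 0*u = 0)
1/(-57 + w(2)) = 1/(-57 + 0) = 1/(-57) = -1/57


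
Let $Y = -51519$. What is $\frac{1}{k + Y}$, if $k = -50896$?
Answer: $- \frac{1}{102415} \approx -9.7642 \cdot 10^{-6}$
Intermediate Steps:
$\frac{1}{k + Y} = \frac{1}{-50896 - 51519} = \frac{1}{-102415} = - \frac{1}{102415}$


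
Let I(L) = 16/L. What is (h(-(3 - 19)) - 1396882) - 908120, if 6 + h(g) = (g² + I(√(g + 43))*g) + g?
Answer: -2304736 + 256*√59/59 ≈ -2.3047e+6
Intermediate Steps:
h(g) = -6 + g + g² + 16*g/√(43 + g) (h(g) = -6 + ((g² + (16/(√(g + 43)))*g) + g) = -6 + ((g² + (16/(√(43 + g)))*g) + g) = -6 + ((g² + (16/√(43 + g))*g) + g) = -6 + ((g² + 16*g/√(43 + g)) + g) = -6 + (g + g² + 16*g/√(43 + g)) = -6 + g + g² + 16*g/√(43 + g))
(h(-(3 - 19)) - 1396882) - 908120 = ((-6 - (3 - 19) + (-(3 - 19))² + 16*(-(3 - 19))/√(43 - (3 - 19))) - 1396882) - 908120 = ((-6 - 1*(-16) + (-1*(-16))² + 16*(-1*(-16))/√(43 - 1*(-16))) - 1396882) - 908120 = ((-6 + 16 + 16² + 16*16/√(43 + 16)) - 1396882) - 908120 = ((-6 + 16 + 256 + 16*16/√59) - 1396882) - 908120 = ((-6 + 16 + 256 + 16*16*(√59/59)) - 1396882) - 908120 = ((-6 + 16 + 256 + 256*√59/59) - 1396882) - 908120 = ((266 + 256*√59/59) - 1396882) - 908120 = (-1396616 + 256*√59/59) - 908120 = -2304736 + 256*√59/59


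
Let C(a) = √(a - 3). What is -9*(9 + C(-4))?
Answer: -81 - 9*I*√7 ≈ -81.0 - 23.812*I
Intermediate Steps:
C(a) = √(-3 + a)
-9*(9 + C(-4)) = -9*(9 + √(-3 - 4)) = -9*(9 + √(-7)) = -9*(9 + I*√7) = -81 - 9*I*√7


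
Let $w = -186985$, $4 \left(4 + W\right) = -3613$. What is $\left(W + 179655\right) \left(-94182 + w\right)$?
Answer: $- \frac{201031874497}{4} \approx -5.0258 \cdot 10^{10}$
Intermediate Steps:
$W = - \frac{3629}{4}$ ($W = -4 + \frac{1}{4} \left(-3613\right) = -4 - \frac{3613}{4} = - \frac{3629}{4} \approx -907.25$)
$\left(W + 179655\right) \left(-94182 + w\right) = \left(- \frac{3629}{4} + 179655\right) \left(-94182 - 186985\right) = \frac{714991}{4} \left(-281167\right) = - \frac{201031874497}{4}$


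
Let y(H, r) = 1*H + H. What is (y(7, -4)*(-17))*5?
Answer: -1190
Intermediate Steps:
y(H, r) = 2*H (y(H, r) = H + H = 2*H)
(y(7, -4)*(-17))*5 = ((2*7)*(-17))*5 = (14*(-17))*5 = -238*5 = -1190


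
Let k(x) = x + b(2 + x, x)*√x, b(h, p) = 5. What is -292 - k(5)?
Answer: -297 - 5*√5 ≈ -308.18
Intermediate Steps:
k(x) = x + 5*√x
-292 - k(5) = -292 - (5 + 5*√5) = -292 + (-5 - 5*√5) = -297 - 5*√5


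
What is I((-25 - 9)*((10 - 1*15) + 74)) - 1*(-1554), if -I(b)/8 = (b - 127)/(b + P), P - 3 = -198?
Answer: 3928930/2541 ≈ 1546.2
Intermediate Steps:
P = -195 (P = 3 - 198 = -195)
I(b) = -8*(-127 + b)/(-195 + b) (I(b) = -8*(b - 127)/(b - 195) = -8*(-127 + b)/(-195 + b))
I((-25 - 9)*((10 - 1*15) + 74)) - 1*(-1554) = 8*(127 - (-25 - 9)*((10 - 1*15) + 74))/(-195 + (-25 - 9)*((10 - 1*15) + 74)) - 1*(-1554) = 8*(127 - (-34)*((10 - 15) + 74))/(-195 - 34*((10 - 15) + 74)) + 1554 = 8*(127 - (-34)*(-5 + 74))/(-195 - 34*(-5 + 74)) + 1554 = 8*(127 - (-34)*69)/(-195 - 34*69) + 1554 = 8*(127 - 1*(-2346))/(-195 - 2346) + 1554 = 8*(127 + 2346)/(-2541) + 1554 = 8*(-1/2541)*2473 + 1554 = -19784/2541 + 1554 = 3928930/2541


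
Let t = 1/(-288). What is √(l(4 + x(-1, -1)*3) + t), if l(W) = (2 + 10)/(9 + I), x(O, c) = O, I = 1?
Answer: √17230/120 ≈ 1.0939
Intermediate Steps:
l(W) = 6/5 (l(W) = (2 + 10)/(9 + 1) = 12/10 = 12*(⅒) = 6/5)
t = -1/288 ≈ -0.0034722
√(l(4 + x(-1, -1)*3) + t) = √(6/5 - 1/288) = √(1723/1440) = √17230/120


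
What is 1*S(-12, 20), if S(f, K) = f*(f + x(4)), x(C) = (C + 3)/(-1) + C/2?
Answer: 204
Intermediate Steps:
x(C) = -3 - C/2 (x(C) = (3 + C)*(-1) + C*(½) = (-3 - C) + C/2 = -3 - C/2)
S(f, K) = f*(-5 + f) (S(f, K) = f*(f + (-3 - ½*4)) = f*(f + (-3 - 2)) = f*(f - 5) = f*(-5 + f))
1*S(-12, 20) = 1*(-12*(-5 - 12)) = 1*(-12*(-17)) = 1*204 = 204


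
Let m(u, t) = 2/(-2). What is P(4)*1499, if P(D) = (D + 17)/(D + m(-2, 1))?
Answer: 10493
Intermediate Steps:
m(u, t) = -1 (m(u, t) = 2*(-½) = -1)
P(D) = (17 + D)/(-1 + D) (P(D) = (D + 17)/(D - 1) = (17 + D)/(-1 + D))
P(4)*1499 = ((17 + 4)/(-1 + 4))*1499 = (21/3)*1499 = ((⅓)*21)*1499 = 7*1499 = 10493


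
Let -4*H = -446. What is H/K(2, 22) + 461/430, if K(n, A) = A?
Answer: 58087/9460 ≈ 6.1403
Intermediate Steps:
H = 223/2 (H = -¼*(-446) = 223/2 ≈ 111.50)
H/K(2, 22) + 461/430 = (223/2)/22 + 461/430 = (223/2)*(1/22) + 461*(1/430) = 223/44 + 461/430 = 58087/9460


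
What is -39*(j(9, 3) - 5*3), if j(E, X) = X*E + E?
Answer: -819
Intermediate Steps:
j(E, X) = E + E*X (j(E, X) = E*X + E = E + E*X)
-39*(j(9, 3) - 5*3) = -39*(9*(1 + 3) - 5*3) = -39*(9*4 - 15) = -39*(36 - 15) = -39*21 = -819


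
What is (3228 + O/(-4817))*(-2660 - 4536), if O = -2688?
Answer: -111911932944/4817 ≈ -2.3233e+7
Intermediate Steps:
(3228 + O/(-4817))*(-2660 - 4536) = (3228 - 2688/(-4817))*(-2660 - 4536) = (3228 - 2688*(-1/4817))*(-7196) = (3228 + 2688/4817)*(-7196) = (15551964/4817)*(-7196) = -111911932944/4817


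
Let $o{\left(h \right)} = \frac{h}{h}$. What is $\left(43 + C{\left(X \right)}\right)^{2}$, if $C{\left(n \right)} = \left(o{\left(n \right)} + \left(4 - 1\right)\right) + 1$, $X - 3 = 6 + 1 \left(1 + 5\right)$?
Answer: $2304$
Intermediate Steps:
$X = 15$ ($X = 3 + \left(6 + 1 \left(1 + 5\right)\right) = 3 + \left(6 + 1 \cdot 6\right) = 3 + \left(6 + 6\right) = 3 + 12 = 15$)
$o{\left(h \right)} = 1$
$C{\left(n \right)} = 5$ ($C{\left(n \right)} = \left(1 + \left(4 - 1\right)\right) + 1 = \left(1 + 3\right) + 1 = 4 + 1 = 5$)
$\left(43 + C{\left(X \right)}\right)^{2} = \left(43 + 5\right)^{2} = 48^{2} = 2304$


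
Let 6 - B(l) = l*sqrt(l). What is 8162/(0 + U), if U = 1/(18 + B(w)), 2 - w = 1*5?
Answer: 195888 + 24486*I*sqrt(3) ≈ 1.9589e+5 + 42411.0*I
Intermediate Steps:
w = -3 (w = 2 - 5 = -3)
B(l) = 6 - l**(3/2) (B(l) = 6 - l*sqrt(l) = 6 - l**(3/2))
U = 1/(24 + 3*I*sqrt(3)) (U = 1/(18 + (6 - (-3)**(3/2))) = 1/(18 + (6 - (-3)*I*sqrt(3))) = 1/(18 + (6 + 3*I*sqrt(3))) = 1/(24 + 3*I*sqrt(3)) ≈ 0.039801 - 0.0086172*I)
8162/(0 + U) = 8162/(0 + (8/201 - I*sqrt(3)/201)) = 8162/(8/201 - I*sqrt(3)/201)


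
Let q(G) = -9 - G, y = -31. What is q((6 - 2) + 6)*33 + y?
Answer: -658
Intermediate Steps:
q((6 - 2) + 6)*33 + y = (-9 - ((6 - 2) + 6))*33 - 31 = (-9 - (4 + 6))*33 - 31 = (-9 - 1*10)*33 - 31 = (-9 - 10)*33 - 31 = -19*33 - 31 = -627 - 31 = -658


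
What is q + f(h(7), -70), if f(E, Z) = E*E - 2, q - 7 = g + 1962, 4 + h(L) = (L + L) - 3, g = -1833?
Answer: 183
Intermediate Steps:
h(L) = -7 + 2*L (h(L) = -4 + ((L + L) - 3) = -4 + (2*L - 3) = -4 + (-3 + 2*L) = -7 + 2*L)
q = 136 (q = 7 + (-1833 + 1962) = 7 + 129 = 136)
f(E, Z) = -2 + E² (f(E, Z) = E² - 2 = -2 + E²)
q + f(h(7), -70) = 136 + (-2 + (-7 + 2*7)²) = 136 + (-2 + (-7 + 14)²) = 136 + (-2 + 7²) = 136 + (-2 + 49) = 136 + 47 = 183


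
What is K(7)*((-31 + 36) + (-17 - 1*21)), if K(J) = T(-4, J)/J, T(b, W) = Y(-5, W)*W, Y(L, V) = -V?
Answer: 231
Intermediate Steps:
T(b, W) = -W**2 (T(b, W) = (-W)*W = -W**2)
K(J) = -J (K(J) = (-J**2)/J = -J)
K(7)*((-31 + 36) + (-17 - 1*21)) = (-1*7)*((-31 + 36) + (-17 - 1*21)) = -7*(5 + (-17 - 21)) = -7*(5 - 38) = -7*(-33) = 231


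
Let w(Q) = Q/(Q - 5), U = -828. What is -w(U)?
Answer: -828/833 ≈ -0.99400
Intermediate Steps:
w(Q) = Q/(-5 + Q)
-w(U) = -(-828)/(-5 - 828) = -(-828)/(-833) = -(-828)*(-1)/833 = -1*828/833 = -828/833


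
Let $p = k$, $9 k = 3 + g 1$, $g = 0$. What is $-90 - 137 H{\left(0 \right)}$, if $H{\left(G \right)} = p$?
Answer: $- \frac{407}{3} \approx -135.67$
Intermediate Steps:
$k = \frac{1}{3}$ ($k = \frac{3 + 0 \cdot 1}{9} = \frac{3 + 0}{9} = \frac{1}{9} \cdot 3 = \frac{1}{3} \approx 0.33333$)
$p = \frac{1}{3} \approx 0.33333$
$H{\left(G \right)} = \frac{1}{3}$
$-90 - 137 H{\left(0 \right)} = -90 - \frac{137}{3} = - \frac{407}{3}$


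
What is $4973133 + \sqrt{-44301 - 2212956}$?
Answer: $4973133 + 199 i \sqrt{57} \approx 4.9731 \cdot 10^{6} + 1502.4 i$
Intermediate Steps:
$4973133 + \sqrt{-44301 - 2212956} = 4973133 + \sqrt{-2257257} = 4973133 + 199 i \sqrt{57}$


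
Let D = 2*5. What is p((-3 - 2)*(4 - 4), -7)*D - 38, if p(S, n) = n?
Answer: -108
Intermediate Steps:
D = 10
p((-3 - 2)*(4 - 4), -7)*D - 38 = -7*10 - 38 = -70 - 38 = -108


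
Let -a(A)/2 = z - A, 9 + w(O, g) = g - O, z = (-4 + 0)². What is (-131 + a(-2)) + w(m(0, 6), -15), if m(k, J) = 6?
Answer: -197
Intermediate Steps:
z = 16 (z = (-4)² = 16)
w(O, g) = -9 + g - O (w(O, g) = -9 + (g - O) = -9 + g - O)
a(A) = -32 + 2*A (a(A) = -2*(16 - A) = -32 + 2*A)
(-131 + a(-2)) + w(m(0, 6), -15) = (-131 + (-32 + 2*(-2))) + (-9 - 15 - 1*6) = (-131 + (-32 - 4)) + (-9 - 15 - 6) = (-131 - 36) - 30 = -167 - 30 = -197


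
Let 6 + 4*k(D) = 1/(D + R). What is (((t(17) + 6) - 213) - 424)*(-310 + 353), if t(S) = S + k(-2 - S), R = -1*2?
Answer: -2223229/84 ≈ -26467.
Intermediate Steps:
R = -2
k(D) = -3/2 + 1/(4*(-2 + D)) (k(D) = -3/2 + 1/(4*(D - 2)) = -3/2 + 1/(4*(-2 + D)))
t(S) = S + (25 + 6*S)/(4*(-4 - S)) (t(S) = S + (13 - 6*(-2 - S))/(4*(-2 + (-2 - S))) = S + (13 + (12 + 6*S))/(4*(-4 - S)) = S + (25 + 6*S)/(4*(-4 - S)))
(((t(17) + 6) - 213) - 424)*(-310 + 353) = ((((-25 + 4*17² + 10*17)/(4*(4 + 17)) + 6) - 213) - 424)*(-310 + 353) = ((((¼)*(-25 + 4*289 + 170)/21 + 6) - 213) - 424)*43 = ((((¼)*(1/21)*(-25 + 1156 + 170) + 6) - 213) - 424)*43 = ((((¼)*(1/21)*1301 + 6) - 213) - 424)*43 = (((1301/84 + 6) - 213) - 424)*43 = ((1805/84 - 213) - 424)*43 = (-16087/84 - 424)*43 = -51703/84*43 = -2223229/84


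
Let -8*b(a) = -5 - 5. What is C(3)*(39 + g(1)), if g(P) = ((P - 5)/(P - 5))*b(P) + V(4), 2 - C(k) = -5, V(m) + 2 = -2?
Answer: 1015/4 ≈ 253.75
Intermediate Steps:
V(m) = -4 (V(m) = -2 - 2 = -4)
C(k) = 7 (C(k) = 2 - 1*(-5) = 2 + 5 = 7)
b(a) = 5/4 (b(a) = -(-5 - 5)/8 = -⅛*(-10) = 5/4)
g(P) = -11/4 (g(P) = ((P - 5)/(P - 5))*(5/4) - 4 = ((-5 + P)/(-5 + P))*(5/4) - 4 = 1*(5/4) - 4 = 5/4 - 4 = -11/4)
C(3)*(39 + g(1)) = 7*(39 - 11/4) = 7*(145/4) = 1015/4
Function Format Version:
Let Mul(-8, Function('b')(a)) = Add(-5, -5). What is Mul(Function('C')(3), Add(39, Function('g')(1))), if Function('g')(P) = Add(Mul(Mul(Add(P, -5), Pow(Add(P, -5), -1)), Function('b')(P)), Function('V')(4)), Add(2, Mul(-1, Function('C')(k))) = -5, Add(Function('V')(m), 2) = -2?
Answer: Rational(1015, 4) ≈ 253.75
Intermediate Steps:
Function('V')(m) = -4 (Function('V')(m) = Add(-2, -2) = -4)
Function('C')(k) = 7 (Function('C')(k) = Add(2, Mul(-1, -5)) = Add(2, 5) = 7)
Function('b')(a) = Rational(5, 4) (Function('b')(a) = Mul(Rational(-1, 8), Add(-5, -5)) = Mul(Rational(-1, 8), -10) = Rational(5, 4))
Function('g')(P) = Rational(-11, 4) (Function('g')(P) = Add(Mul(Mul(Add(P, -5), Pow(Add(P, -5), -1)), Rational(5, 4)), -4) = Add(Mul(Mul(Add(-5, P), Pow(Add(-5, P), -1)), Rational(5, 4)), -4) = Add(Mul(1, Rational(5, 4)), -4) = Add(Rational(5, 4), -4) = Rational(-11, 4))
Mul(Function('C')(3), Add(39, Function('g')(1))) = Mul(7, Add(39, Rational(-11, 4))) = Mul(7, Rational(145, 4)) = Rational(1015, 4)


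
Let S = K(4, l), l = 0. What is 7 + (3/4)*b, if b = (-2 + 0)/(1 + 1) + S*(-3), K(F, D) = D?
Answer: 25/4 ≈ 6.2500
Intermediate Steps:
S = 0
b = -1 (b = (-2 + 0)/(1 + 1) + 0*(-3) = -2/2 + 0 = -2*1/2 + 0 = -1 + 0 = -1)
7 + (3/4)*b = 7 + (3/4)*(-1) = 7 - 3/4 = 25/4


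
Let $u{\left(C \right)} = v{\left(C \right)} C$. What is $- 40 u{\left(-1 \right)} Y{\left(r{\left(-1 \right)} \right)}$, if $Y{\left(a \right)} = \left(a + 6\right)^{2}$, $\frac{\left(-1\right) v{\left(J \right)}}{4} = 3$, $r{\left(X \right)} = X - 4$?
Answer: $-480$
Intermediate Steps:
$r{\left(X \right)} = -4 + X$ ($r{\left(X \right)} = X - 4 = -4 + X$)
$v{\left(J \right)} = -12$ ($v{\left(J \right)} = \left(-4\right) 3 = -12$)
$u{\left(C \right)} = - 12 C$
$Y{\left(a \right)} = \left(6 + a\right)^{2}$
$- 40 u{\left(-1 \right)} Y{\left(r{\left(-1 \right)} \right)} = - 40 \left(\left(-12\right) \left(-1\right)\right) \left(6 - 5\right)^{2} = \left(-40\right) 12 \left(6 - 5\right)^{2} = - 480 \cdot 1^{2} = \left(-480\right) 1 = -480$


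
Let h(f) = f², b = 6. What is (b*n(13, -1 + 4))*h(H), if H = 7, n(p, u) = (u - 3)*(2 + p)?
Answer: 0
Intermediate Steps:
n(p, u) = (-3 + u)*(2 + p)
(b*n(13, -1 + 4))*h(H) = (6*(-6 - 3*13 + 2*(-1 + 4) + 13*(-1 + 4)))*7² = (6*(-6 - 39 + 2*3 + 13*3))*49 = (6*(-6 - 39 + 6 + 39))*49 = (6*0)*49 = 0*49 = 0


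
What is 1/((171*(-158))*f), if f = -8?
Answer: 1/216144 ≈ 4.6265e-6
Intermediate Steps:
1/((171*(-158))*f) = 1/((171*(-158))*(-8)) = 1/(-27018*(-8)) = 1/216144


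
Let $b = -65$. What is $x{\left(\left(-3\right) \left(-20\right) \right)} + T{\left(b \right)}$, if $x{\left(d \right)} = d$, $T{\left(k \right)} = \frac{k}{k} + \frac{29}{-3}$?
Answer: $\frac{154}{3} \approx 51.333$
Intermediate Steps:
$T{\left(k \right)} = - \frac{26}{3}$ ($T{\left(k \right)} = 1 + 29 \left(- \frac{1}{3}\right) = 1 - \frac{29}{3} = - \frac{26}{3}$)
$x{\left(\left(-3\right) \left(-20\right) \right)} + T{\left(b \right)} = \left(-3\right) \left(-20\right) - \frac{26}{3} = 60 - \frac{26}{3} = \frac{154}{3}$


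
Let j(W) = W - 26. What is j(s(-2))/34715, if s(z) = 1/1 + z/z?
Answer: -24/34715 ≈ -0.00069134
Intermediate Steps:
s(z) = 2 (s(z) = 1*1 + 1 = 1 + 1 = 2)
j(W) = -26 + W
j(s(-2))/34715 = (-26 + 2)/34715 = -24*1/34715 = -24/34715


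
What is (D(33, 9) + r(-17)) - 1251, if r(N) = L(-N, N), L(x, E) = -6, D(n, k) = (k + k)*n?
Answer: -663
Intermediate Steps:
D(n, k) = 2*k*n (D(n, k) = (2*k)*n = 2*k*n)
r(N) = -6
(D(33, 9) + r(-17)) - 1251 = (2*9*33 - 6) - 1251 = (594 - 6) - 1251 = 588 - 1251 = -663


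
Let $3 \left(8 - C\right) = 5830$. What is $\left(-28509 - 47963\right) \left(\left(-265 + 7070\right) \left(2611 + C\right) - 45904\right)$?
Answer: $- \frac{1044303390856}{3} \approx -3.481 \cdot 10^{11}$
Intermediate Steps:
$C = - \frac{5806}{3}$ ($C = 8 - \frac{5830}{3} = - \frac{5806}{3} \approx -1935.3$)
$\left(-28509 - 47963\right) \left(\left(-265 + 7070\right) \left(2611 + C\right) - 45904\right) = \left(-28509 - 47963\right) \left(\left(-265 + 7070\right) \left(2611 - \frac{5806}{3}\right) - 45904\right) = - 76472 \left(6805 \cdot \frac{2027}{3} - 45904\right) = - 76472 \left(\frac{13793735}{3} - 45904\right) = \left(-76472\right) \frac{13656023}{3} = - \frac{1044303390856}{3}$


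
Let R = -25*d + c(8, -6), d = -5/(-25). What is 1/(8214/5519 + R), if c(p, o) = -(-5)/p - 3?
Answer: -44152/259909 ≈ -0.16987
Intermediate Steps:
d = ⅕ (d = -5*(-1/25) = ⅕ ≈ 0.20000)
c(p, o) = -3 + 5/p (c(p, o) = 5/p - 3 = -3 + 5/p)
R = -59/8 (R = -25*⅕ + (-3 + 5/8) = -5 + (-3 + 5*(⅛)) = -5 + (-3 + 5/8) = -5 - 19/8 = -59/8 ≈ -7.3750)
1/(8214/5519 + R) = 1/(8214/5519 - 59/8) = 1/(-259909/44152) = -44152/259909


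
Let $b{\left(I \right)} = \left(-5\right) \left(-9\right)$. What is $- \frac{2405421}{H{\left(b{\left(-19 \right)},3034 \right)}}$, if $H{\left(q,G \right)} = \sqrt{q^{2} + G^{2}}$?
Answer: $- \frac{2405421 \sqrt{9207181}}{9207181} \approx -792.73$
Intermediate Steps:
$b{\left(I \right)} = 45$
$H{\left(q,G \right)} = \sqrt{G^{2} + q^{2}}$
$- \frac{2405421}{H{\left(b{\left(-19 \right)},3034 \right)}} = - \frac{2405421}{\sqrt{3034^{2} + 45^{2}}} = - \frac{2405421}{\sqrt{9205156 + 2025}} = - \frac{2405421}{\sqrt{9207181}} = - 2405421 \frac{\sqrt{9207181}}{9207181} = - \frac{2405421 \sqrt{9207181}}{9207181}$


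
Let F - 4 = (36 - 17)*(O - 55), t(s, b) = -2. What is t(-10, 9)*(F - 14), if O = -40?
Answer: 3630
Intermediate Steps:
F = -1801 (F = 4 + (36 - 17)*(-40 - 55) = 4 + 19*(-95) = 4 - 1805 = -1801)
t(-10, 9)*(F - 14) = -2*(-1801 - 14) = -2*(-1815) = 3630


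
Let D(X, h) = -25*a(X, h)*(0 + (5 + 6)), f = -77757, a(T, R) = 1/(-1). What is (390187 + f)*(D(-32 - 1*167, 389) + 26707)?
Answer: 8429986260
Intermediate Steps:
a(T, R) = -1
D(X, h) = 275 (D(X, h) = -(-25)*(0 + (5 + 6)) = -(-25)*(0 + 11) = -(-25)*11 = -25*(-11) = 275)
(390187 + f)*(D(-32 - 1*167, 389) + 26707) = (390187 - 77757)*(275 + 26707) = 312430*26982 = 8429986260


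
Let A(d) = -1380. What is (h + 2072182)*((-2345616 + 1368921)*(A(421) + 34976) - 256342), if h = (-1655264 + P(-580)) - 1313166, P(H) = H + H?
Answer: 29446919328151296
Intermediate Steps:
P(H) = 2*H
h = -2969590 (h = (-1655264 + 2*(-580)) - 1313166 = (-1655264 - 1160) - 1313166 = -1656424 - 1313166 = -2969590)
(h + 2072182)*((-2345616 + 1368921)*(A(421) + 34976) - 256342) = (-2969590 + 2072182)*((-2345616 + 1368921)*(-1380 + 34976) - 256342) = -897408*(-976695*33596 - 256342) = -897408*(-32813045220 - 256342) = -897408*(-32813301562) = 29446919328151296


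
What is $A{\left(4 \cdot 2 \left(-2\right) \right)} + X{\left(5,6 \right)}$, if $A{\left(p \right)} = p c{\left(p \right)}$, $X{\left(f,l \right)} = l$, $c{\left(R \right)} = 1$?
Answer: $-10$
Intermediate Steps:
$A{\left(p \right)} = p$ ($A{\left(p \right)} = p 1 = p$)
$A{\left(4 \cdot 2 \left(-2\right) \right)} + X{\left(5,6 \right)} = 4 \cdot 2 \left(-2\right) + 6 = 8 \left(-2\right) + 6 = -16 + 6 = -10$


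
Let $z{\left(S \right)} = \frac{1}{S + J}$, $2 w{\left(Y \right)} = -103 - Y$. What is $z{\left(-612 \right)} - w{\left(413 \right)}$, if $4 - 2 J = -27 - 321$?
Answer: $\frac{112487}{436} \approx 258.0$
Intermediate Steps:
$w{\left(Y \right)} = - \frac{103}{2} - \frac{Y}{2}$ ($w{\left(Y \right)} = \frac{-103 - Y}{2} = - \frac{103}{2} - \frac{Y}{2}$)
$J = 176$ ($J = 2 - \frac{-27 - 321}{2} = 2 - -174 = 2 + 174 = 176$)
$z{\left(S \right)} = \frac{1}{176 + S}$ ($z{\left(S \right)} = \frac{1}{S + 176} = \frac{1}{176 + S}$)
$z{\left(-612 \right)} - w{\left(413 \right)} = \frac{1}{176 - 612} - \left(- \frac{103}{2} - \frac{413}{2}\right) = \frac{1}{-436} - \left(- \frac{103}{2} - \frac{413}{2}\right) = - \frac{1}{436} - -258 = - \frac{1}{436} + 258 = \frac{112487}{436}$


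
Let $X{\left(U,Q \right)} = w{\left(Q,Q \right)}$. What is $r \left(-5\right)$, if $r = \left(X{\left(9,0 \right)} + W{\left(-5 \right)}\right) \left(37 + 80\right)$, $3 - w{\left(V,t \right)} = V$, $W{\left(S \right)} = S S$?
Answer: $-16380$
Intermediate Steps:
$W{\left(S \right)} = S^{2}$
$w{\left(V,t \right)} = 3 - V$
$X{\left(U,Q \right)} = 3 - Q$
$r = 3276$ ($r = \left(\left(3 - 0\right) + \left(-5\right)^{2}\right) \left(37 + 80\right) = \left(\left(3 + 0\right) + 25\right) 117 = \left(3 + 25\right) 117 = 28 \cdot 117 = 3276$)
$r \left(-5\right) = 3276 \left(-5\right) = -16380$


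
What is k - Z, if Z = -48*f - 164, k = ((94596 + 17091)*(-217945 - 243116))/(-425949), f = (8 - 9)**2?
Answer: 17194940365/141983 ≈ 1.2111e+5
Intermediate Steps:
f = 1 (f = (-1)**2 = 1)
k = 17164839969/141983 (k = (111687*(-461061))*(-1/425949) = -51494519907*(-1/425949) = 17164839969/141983 ≈ 1.2089e+5)
Z = -212 (Z = -48*1 - 164 = -48 - 164 = -212)
k - Z = 17164839969/141983 - 1*(-212) = 17164839969/141983 + 212 = 17194940365/141983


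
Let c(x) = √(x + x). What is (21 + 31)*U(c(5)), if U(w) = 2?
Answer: 104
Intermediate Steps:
c(x) = √2*√x (c(x) = √(2*x) = √2*√x)
(21 + 31)*U(c(5)) = (21 + 31)*2 = 52*2 = 104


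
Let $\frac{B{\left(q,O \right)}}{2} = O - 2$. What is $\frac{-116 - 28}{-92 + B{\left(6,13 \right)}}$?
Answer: $\frac{72}{35} \approx 2.0571$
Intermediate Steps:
$B{\left(q,O \right)} = -4 + 2 O$ ($B{\left(q,O \right)} = 2 \left(O - 2\right) = 2 \left(-2 + O\right) = -4 + 2 O$)
$\frac{-116 - 28}{-92 + B{\left(6,13 \right)}} = \frac{-116 - 28}{-92 + \left(-4 + 2 \cdot 13\right)} = - \frac{144}{-92 + \left(-4 + 26\right)} = - \frac{144}{-92 + 22} = - \frac{144}{-70} = \left(-144\right) \left(- \frac{1}{70}\right) = \frac{72}{35}$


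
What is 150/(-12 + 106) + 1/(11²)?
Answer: 9122/5687 ≈ 1.6040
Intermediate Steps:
150/(-12 + 106) + 1/(11²) = 150/94 + 1/121 = 150*(1/94) + 1/121 = 75/47 + 1/121 = 9122/5687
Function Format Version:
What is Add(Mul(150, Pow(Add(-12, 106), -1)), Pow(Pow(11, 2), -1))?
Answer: Rational(9122, 5687) ≈ 1.6040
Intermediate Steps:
Add(Mul(150, Pow(Add(-12, 106), -1)), Pow(Pow(11, 2), -1)) = Add(Mul(150, Pow(94, -1)), Pow(121, -1)) = Add(Mul(150, Rational(1, 94)), Rational(1, 121)) = Add(Rational(75, 47), Rational(1, 121)) = Rational(9122, 5687)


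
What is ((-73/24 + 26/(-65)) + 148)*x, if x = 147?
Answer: 850003/40 ≈ 21250.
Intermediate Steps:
((-73/24 + 26/(-65)) + 148)*x = ((-73/24 + 26/(-65)) + 148)*147 = ((-73*1/24 + 26*(-1/65)) + 148)*147 = ((-73/24 - ⅖) + 148)*147 = (-413/120 + 148)*147 = (17347/120)*147 = 850003/40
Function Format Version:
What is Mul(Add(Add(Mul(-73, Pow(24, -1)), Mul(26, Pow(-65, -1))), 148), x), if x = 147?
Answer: Rational(850003, 40) ≈ 21250.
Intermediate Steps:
Mul(Add(Add(Mul(-73, Pow(24, -1)), Mul(26, Pow(-65, -1))), 148), x) = Mul(Add(Add(Mul(-73, Pow(24, -1)), Mul(26, Pow(-65, -1))), 148), 147) = Mul(Add(Add(Mul(-73, Rational(1, 24)), Mul(26, Rational(-1, 65))), 148), 147) = Mul(Add(Add(Rational(-73, 24), Rational(-2, 5)), 148), 147) = Mul(Add(Rational(-413, 120), 148), 147) = Mul(Rational(17347, 120), 147) = Rational(850003, 40)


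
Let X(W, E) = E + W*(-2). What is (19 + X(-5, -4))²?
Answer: 625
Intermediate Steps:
X(W, E) = E - 2*W
(19 + X(-5, -4))² = (19 + (-4 - 2*(-5)))² = (19 + (-4 + 10))² = (19 + 6)² = 25² = 625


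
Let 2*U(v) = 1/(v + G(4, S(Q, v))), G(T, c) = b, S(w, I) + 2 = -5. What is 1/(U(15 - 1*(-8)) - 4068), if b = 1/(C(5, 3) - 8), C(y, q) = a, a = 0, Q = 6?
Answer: -183/744440 ≈ -0.00024582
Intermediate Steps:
S(w, I) = -7 (S(w, I) = -2 - 5 = -7)
C(y, q) = 0
b = -1/8 (b = 1/(0 - 8) = 1/(-8) = -1/8 ≈ -0.12500)
G(T, c) = -1/8
U(v) = 1/(2*(-1/8 + v)) (U(v) = 1/(2*(v - 1/8)) = 1/(2*(-1/8 + v)))
1/(U(15 - 1*(-8)) - 4068) = 1/(4/(-1 + 8*(15 - 1*(-8))) - 4068) = 1/(4/(-1 + 8*(15 + 8)) - 4068) = 1/(4/(-1 + 8*23) - 4068) = 1/(4/(-1 + 184) - 4068) = 1/(4/183 - 4068) = 1/(-744440/183) = -183/744440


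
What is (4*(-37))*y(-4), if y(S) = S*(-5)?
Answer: -2960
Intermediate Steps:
y(S) = -5*S
(4*(-37))*y(-4) = (4*(-37))*(-5*(-4)) = -148*20 = -2960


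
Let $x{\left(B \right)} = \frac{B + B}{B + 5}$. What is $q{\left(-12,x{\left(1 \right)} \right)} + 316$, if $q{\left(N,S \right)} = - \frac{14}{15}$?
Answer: $\frac{4726}{15} \approx 315.07$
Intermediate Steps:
$x{\left(B \right)} = \frac{2 B}{5 + B}$
$q{\left(N,S \right)} = - \frac{14}{15}$ ($q{\left(N,S \right)} = \left(-14\right) \frac{1}{15} = - \frac{14}{15}$)
$q{\left(-12,x{\left(1 \right)} \right)} + 316 = - \frac{14}{15} + 316 = \frac{4726}{15}$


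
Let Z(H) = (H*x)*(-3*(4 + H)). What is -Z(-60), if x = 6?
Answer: 60480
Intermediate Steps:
Z(H) = 6*H*(-12 - 3*H) (Z(H) = (H*6)*(-3*(4 + H)) = (6*H)*(-12 - 3*H) = 6*H*(-12 - 3*H))
-Z(-60) = -(-18)*(-60)*(4 - 60) = -(-18)*(-60)*(-56) = -1*(-60480) = 60480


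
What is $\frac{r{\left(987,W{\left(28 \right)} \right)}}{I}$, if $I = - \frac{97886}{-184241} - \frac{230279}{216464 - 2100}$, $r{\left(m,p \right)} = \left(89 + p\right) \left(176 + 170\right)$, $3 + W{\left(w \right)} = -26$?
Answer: $- \frac{54660578610016}{1429573249} \approx -38236.0$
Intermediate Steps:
$W{\left(w \right)} = -29$ ($W{\left(w \right)} = -3 - 26 = -29$)
$r{\left(m,p \right)} = 30794 + 346 p$ ($r{\left(m,p \right)} = \left(89 + p\right) 346 = 30794 + 346 p$)
$I = - \frac{21443598735}{39494637724}$ ($I = \left(-97886\right) \left(- \frac{1}{184241}\right) - \frac{230279}{216464 - 2100} = \frac{97886}{184241} - \frac{230279}{214364} = - \frac{21443598735}{39494637724} \approx -0.54295$)
$\frac{r{\left(987,W{\left(28 \right)} \right)}}{I} = \frac{30794 + 346 \left(-29\right)}{- \frac{21443598735}{39494637724}} = \left(30794 - 10034\right) \left(- \frac{39494637724}{21443598735}\right) = 20760 \left(- \frac{39494637724}{21443598735}\right) = - \frac{54660578610016}{1429573249}$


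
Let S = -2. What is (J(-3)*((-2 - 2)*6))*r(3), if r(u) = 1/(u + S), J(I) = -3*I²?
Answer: 648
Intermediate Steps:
r(u) = 1/(-2 + u) (r(u) = 1/(u - 2) = 1/(-2 + u))
(J(-3)*((-2 - 2)*6))*r(3) = ((-3*(-3)²)*((-2 - 2)*6))/(-2 + 3) = ((-3*9)*(-4*6))/1 = -27*(-24)*1 = 648*1 = 648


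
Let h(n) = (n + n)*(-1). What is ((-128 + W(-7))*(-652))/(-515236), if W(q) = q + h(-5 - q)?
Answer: -22657/128809 ≈ -0.17590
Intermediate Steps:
h(n) = -2*n (h(n) = (2*n)*(-1) = -2*n)
W(q) = 10 + 3*q (W(q) = q - 2*(-5 - q) = q + (10 + 2*q) = 10 + 3*q)
((-128 + W(-7))*(-652))/(-515236) = ((-128 + (10 + 3*(-7)))*(-652))/(-515236) = ((-128 + (10 - 21))*(-652))*(-1/515236) = ((-128 - 11)*(-652))*(-1/515236) = -139*(-652)*(-1/515236) = 90628*(-1/515236) = -22657/128809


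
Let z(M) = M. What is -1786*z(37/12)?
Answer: -33041/6 ≈ -5506.8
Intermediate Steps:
-1786*z(37/12) = -66082/12 = -1786*37/12 = -33041/6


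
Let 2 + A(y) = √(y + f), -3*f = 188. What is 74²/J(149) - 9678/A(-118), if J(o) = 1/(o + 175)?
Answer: 491489082/277 + 4839*I*√1626/277 ≈ 1.7743e+6 + 704.43*I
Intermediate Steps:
f = -188/3 (f = -⅓*188 = -188/3 ≈ -62.667)
J(o) = 1/(175 + o)
A(y) = -2 + √(-188/3 + y) (A(y) = -2 + √(y - 188/3) = -2 + √(-188/3 + y))
74²/J(149) - 9678/A(-118) = 74²/(1/(175 + 149)) - 9678/(-2 + √(-564 + 9*(-118))/3) = 5476/(1/324) - 9678/(-2 + √(-564 - 1062)/3) = 5476/(1/324) - 9678/(-2 + √(-1626)/3) = 5476*324 - 9678/(-2 + (I*√1626)/3) = 1774224 - 9678/(-2 + I*√1626/3)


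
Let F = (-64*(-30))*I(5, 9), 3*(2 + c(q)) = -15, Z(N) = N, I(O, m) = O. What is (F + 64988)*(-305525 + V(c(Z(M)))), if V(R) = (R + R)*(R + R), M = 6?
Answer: -22773879452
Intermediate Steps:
c(q) = -7 (c(q) = -2 + (⅓)*(-15) = -2 - 5 = -7)
V(R) = 4*R² (V(R) = (2*R)*(2*R) = 4*R²)
F = 9600 (F = -64*(-30)*5 = 1920*5 = 9600)
(F + 64988)*(-305525 + V(c(Z(M)))) = (9600 + 64988)*(-305525 + 4*(-7)²) = 74588*(-305525 + 4*49) = 74588*(-305525 + 196) = 74588*(-305329) = -22773879452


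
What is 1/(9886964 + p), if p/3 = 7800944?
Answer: 1/33289796 ≈ 3.0039e-8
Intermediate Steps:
p = 23402832 (p = 3*7800944 = 23402832)
1/(9886964 + p) = 1/(9886964 + 23402832) = 1/33289796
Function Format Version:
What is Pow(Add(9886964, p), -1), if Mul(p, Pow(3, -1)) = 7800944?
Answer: Rational(1, 33289796) ≈ 3.0039e-8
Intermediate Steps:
p = 23402832 (p = Mul(3, 7800944) = 23402832)
Pow(Add(9886964, p), -1) = Pow(Add(9886964, 23402832), -1) = Pow(33289796, -1) = Rational(1, 33289796)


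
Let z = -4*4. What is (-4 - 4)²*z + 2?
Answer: -1022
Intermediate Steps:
z = -16
(-4 - 4)²*z + 2 = (-4 - 4)²*(-16) + 2 = (-8)²*(-16) + 2 = 64*(-16) + 2 = -1024 + 2 = -1022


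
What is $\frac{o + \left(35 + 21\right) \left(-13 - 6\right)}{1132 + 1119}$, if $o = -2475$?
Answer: $- \frac{3539}{2251} \approx -1.5722$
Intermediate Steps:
$\frac{o + \left(35 + 21\right) \left(-13 - 6\right)}{1132 + 1119} = \frac{-2475 + \left(35 + 21\right) \left(-13 - 6\right)}{1132 + 1119} = \frac{-2475 + 56 \left(-19\right)}{2251} = \left(-2475 - 1064\right) \frac{1}{2251} = \left(-3539\right) \frac{1}{2251} = - \frac{3539}{2251}$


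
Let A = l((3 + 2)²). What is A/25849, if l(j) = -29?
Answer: -29/25849 ≈ -0.0011219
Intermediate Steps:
A = -29
A/25849 = -29/25849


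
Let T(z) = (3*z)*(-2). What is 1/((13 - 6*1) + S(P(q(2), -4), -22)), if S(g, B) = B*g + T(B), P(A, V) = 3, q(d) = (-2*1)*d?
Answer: 1/73 ≈ 0.013699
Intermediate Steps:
T(z) = -6*z
q(d) = -2*d
S(g, B) = -6*B + B*g (S(g, B) = B*g - 6*B = -6*B + B*g)
1/((13 - 6*1) + S(P(q(2), -4), -22)) = 1/((13 - 6*1) - 22*(-6 + 3)) = 1/((13 - 6) - 22*(-3)) = 1/(7 + 66) = 1/73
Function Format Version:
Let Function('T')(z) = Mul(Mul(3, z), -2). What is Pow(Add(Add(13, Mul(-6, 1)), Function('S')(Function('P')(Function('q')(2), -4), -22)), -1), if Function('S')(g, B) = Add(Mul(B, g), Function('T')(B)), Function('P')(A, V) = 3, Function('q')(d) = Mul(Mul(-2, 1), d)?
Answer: Rational(1, 73) ≈ 0.013699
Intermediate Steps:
Function('T')(z) = Mul(-6, z)
Function('q')(d) = Mul(-2, d)
Function('S')(g, B) = Add(Mul(-6, B), Mul(B, g)) (Function('S')(g, B) = Add(Mul(B, g), Mul(-6, B)) = Add(Mul(-6, B), Mul(B, g)))
Pow(Add(Add(13, Mul(-6, 1)), Function('S')(Function('P')(Function('q')(2), -4), -22)), -1) = Pow(Add(Add(13, Mul(-6, 1)), Mul(-22, Add(-6, 3))), -1) = Pow(Add(Add(13, -6), Mul(-22, -3)), -1) = Pow(Add(7, 66), -1) = Pow(73, -1) = Rational(1, 73)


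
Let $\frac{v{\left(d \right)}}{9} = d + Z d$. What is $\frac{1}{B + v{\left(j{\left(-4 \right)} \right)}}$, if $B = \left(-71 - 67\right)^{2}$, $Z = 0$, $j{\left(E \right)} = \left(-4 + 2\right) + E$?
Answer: $\frac{1}{18990} \approx 5.2659 \cdot 10^{-5}$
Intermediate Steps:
$j{\left(E \right)} = -2 + E$
$v{\left(d \right)} = 9 d$ ($v{\left(d \right)} = 9 \left(d + 0 d\right) = 9 \left(d + 0\right) = 9 d$)
$B = 19044$ ($B = \left(-138\right)^{2} = 19044$)
$\frac{1}{B + v{\left(j{\left(-4 \right)} \right)}} = \frac{1}{19044 + 9 \left(-2 - 4\right)} = \frac{1}{19044 + 9 \left(-6\right)} = \frac{1}{19044 - 54} = \frac{1}{18990}$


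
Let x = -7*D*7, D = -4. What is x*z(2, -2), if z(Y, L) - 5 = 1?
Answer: 1176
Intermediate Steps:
z(Y, L) = 6 (z(Y, L) = 5 + 1 = 6)
x = 196 (x = -7*(-4)*7 = 28*7 = 196)
x*z(2, -2) = 196*6 = 1176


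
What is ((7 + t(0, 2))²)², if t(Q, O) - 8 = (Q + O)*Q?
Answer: 50625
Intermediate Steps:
t(Q, O) = 8 + Q*(O + Q) (t(Q, O) = 8 + (Q + O)*Q = 8 + (O + Q)*Q = 8 + Q*(O + Q))
((7 + t(0, 2))²)² = ((7 + (8 + 0² + 2*0))²)² = ((7 + (8 + 0 + 0))²)² = ((7 + 8)²)² = (15²)² = 225² = 50625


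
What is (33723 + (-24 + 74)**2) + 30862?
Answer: 67085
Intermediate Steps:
(33723 + (-24 + 74)**2) + 30862 = (33723 + 50**2) + 30862 = (33723 + 2500) + 30862 = 36223 + 30862 = 67085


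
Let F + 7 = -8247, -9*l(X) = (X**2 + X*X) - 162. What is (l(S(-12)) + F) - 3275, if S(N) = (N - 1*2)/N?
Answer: -1864831/162 ≈ -11511.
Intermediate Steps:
S(N) = (-2 + N)/N (S(N) = (N - 2)/N = (-2 + N)/N)
l(X) = 18 - 2*X**2/9 (l(X) = -((X**2 + X*X) - 162)/9 = -((X**2 + X**2) - 162)/9 = -(2*X**2 - 162)/9 = -(-162 + 2*X**2)/9 = 18 - 2*X**2/9)
F = -8254 (F = -7 - 8247 = -8254)
(l(S(-12)) + F) - 3275 = ((18 - 2*(-2 - 12)**2/144/9) - 8254) - 3275 = ((18 - 2*(-1/12*(-14))**2/9) - 8254) - 3275 = ((18 - 2*(7/6)**2/9) - 8254) - 3275 = ((18 - 2/9*49/36) - 8254) - 3275 = ((18 - 49/162) - 8254) - 3275 = (2867/162 - 8254) - 3275 = -1334281/162 - 3275 = -1864831/162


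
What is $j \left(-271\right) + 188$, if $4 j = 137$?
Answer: $- \frac{36375}{4} \approx -9093.8$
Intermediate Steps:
$j = \frac{137}{4}$ ($j = \frac{1}{4} \cdot 137 = \frac{137}{4} \approx 34.25$)
$j \left(-271\right) + 188 = \frac{137}{4} \left(-271\right) + 188 = - \frac{37127}{4} + 188 = - \frac{36375}{4}$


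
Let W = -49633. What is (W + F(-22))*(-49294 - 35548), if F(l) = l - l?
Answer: 4210962986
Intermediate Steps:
F(l) = 0
(W + F(-22))*(-49294 - 35548) = (-49633 + 0)*(-49294 - 35548) = -49633*(-84842) = 4210962986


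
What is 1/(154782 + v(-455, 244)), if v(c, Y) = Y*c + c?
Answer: 1/43307 ≈ 2.3091e-5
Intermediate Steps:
v(c, Y) = c + Y*c
1/(154782 + v(-455, 244)) = 1/(154782 - 455*(1 + 244)) = 1/(154782 - 455*245) = 1/(154782 - 111475) = 1/43307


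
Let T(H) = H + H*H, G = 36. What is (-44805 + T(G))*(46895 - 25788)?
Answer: -917584611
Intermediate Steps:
T(H) = H + H**2
(-44805 + T(G))*(46895 - 25788) = (-44805 + 36*(1 + 36))*(46895 - 25788) = (-44805 + 36*37)*21107 = (-44805 + 1332)*21107 = -43473*21107 = -917584611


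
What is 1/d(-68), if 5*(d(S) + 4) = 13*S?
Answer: -5/904 ≈ -0.0055310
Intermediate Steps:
d(S) = -4 + 13*S/5 (d(S) = -4 + (13*S)/5 = -4 + 13*S/5)
1/d(-68) = 1/(-4 + (13/5)*(-68)) = 1/(-4 - 884/5) = 1/(-904/5) = -5/904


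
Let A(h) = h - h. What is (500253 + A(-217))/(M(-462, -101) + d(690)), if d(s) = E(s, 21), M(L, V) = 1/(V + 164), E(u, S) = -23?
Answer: -31515939/1448 ≈ -21765.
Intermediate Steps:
A(h) = 0
M(L, V) = 1/(164 + V)
d(s) = -23
(500253 + A(-217))/(M(-462, -101) + d(690)) = (500253 + 0)/(1/(164 - 101) - 23) = 500253/(1/63 - 23) = 500253/(-1448/63) = 500253*(-63/1448) = -31515939/1448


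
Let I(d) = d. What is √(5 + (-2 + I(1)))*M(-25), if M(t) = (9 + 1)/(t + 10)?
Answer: -4/3 ≈ -1.3333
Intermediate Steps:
M(t) = 10/(10 + t)
√(5 + (-2 + I(1)))*M(-25) = √(5 + (-2 + 1))*(10/(10 - 25)) = √(5 - 1)*(10/(-15)) = √4*(10*(-1/15)) = 2*(-⅔) = -4/3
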